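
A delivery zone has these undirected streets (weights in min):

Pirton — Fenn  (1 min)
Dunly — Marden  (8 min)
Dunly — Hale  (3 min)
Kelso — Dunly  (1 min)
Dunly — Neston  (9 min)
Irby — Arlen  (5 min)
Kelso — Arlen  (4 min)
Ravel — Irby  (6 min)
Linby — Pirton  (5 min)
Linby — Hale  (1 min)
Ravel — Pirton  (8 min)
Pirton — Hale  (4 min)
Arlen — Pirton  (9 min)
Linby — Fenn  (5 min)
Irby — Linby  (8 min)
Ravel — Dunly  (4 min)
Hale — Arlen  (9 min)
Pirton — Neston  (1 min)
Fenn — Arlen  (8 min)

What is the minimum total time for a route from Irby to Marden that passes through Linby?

20 min

Best Irby to Linby: Irby → Linby costing 8
Shortest Linby→Marden: Linby → Hale → Dunly → Marden = 12
Total via Linby: 8 + 12 = 20 min.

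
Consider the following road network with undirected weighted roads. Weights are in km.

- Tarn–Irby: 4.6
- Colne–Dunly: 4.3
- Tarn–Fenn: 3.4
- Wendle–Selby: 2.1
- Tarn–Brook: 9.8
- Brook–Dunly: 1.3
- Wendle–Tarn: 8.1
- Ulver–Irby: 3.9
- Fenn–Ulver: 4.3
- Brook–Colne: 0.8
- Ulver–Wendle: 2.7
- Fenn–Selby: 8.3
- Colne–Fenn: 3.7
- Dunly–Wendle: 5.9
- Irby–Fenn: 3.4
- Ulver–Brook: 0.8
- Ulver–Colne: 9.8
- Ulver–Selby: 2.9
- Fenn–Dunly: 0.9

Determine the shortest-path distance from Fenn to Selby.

5.9 km

Running Dijkstra from Fenn:
Fenn: 0
Dunly: 0.9  (via Fenn)
Brook: 2.2  (via Dunly)
Ulver: 3  (via Brook)
Colne: 3  (via Brook)
Irby: 3.4  (via Fenn)
Tarn: 3.4  (via Fenn)
Wendle: 5.7  (via Ulver)
Selby: 5.9  (via Ulver)
Shortest route: Fenn → Dunly → Brook → Ulver → Selby = 5.9 km.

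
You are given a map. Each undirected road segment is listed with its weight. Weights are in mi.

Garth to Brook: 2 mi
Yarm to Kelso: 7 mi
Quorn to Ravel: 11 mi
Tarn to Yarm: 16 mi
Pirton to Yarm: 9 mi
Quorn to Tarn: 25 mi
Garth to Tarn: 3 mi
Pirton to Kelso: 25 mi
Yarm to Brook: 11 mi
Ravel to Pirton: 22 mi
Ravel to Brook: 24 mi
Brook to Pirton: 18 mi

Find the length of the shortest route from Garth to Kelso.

20 mi

Settle nodes by increasing distance from Garth:
Garth: 0
Brook: 2  (via Garth)
Tarn: 3  (via Garth)
Yarm: 13  (via Brook)
Kelso: 20  (via Yarm)
Shortest route: Garth → Brook → Yarm → Kelso = 20 mi.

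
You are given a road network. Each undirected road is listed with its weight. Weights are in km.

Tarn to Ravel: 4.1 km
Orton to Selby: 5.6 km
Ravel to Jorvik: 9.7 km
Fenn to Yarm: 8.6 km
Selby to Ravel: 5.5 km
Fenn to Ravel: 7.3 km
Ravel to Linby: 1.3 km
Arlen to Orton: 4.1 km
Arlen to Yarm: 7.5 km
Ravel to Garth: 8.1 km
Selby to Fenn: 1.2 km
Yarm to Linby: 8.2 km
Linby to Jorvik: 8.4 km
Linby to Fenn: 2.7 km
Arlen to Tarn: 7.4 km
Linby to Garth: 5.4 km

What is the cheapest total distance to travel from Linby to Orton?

9.5 km

Running Dijkstra from Linby:
Linby: 0
Ravel: 1.3  (via Linby)
Fenn: 2.7  (via Linby)
Selby: 3.9  (via Fenn)
Tarn: 5.4  (via Ravel)
Garth: 5.4  (via Linby)
Yarm: 8.2  (via Linby)
Jorvik: 8.4  (via Linby)
Orton: 9.5  (via Selby)
Shortest route: Linby → Fenn → Selby → Orton = 9.5 km.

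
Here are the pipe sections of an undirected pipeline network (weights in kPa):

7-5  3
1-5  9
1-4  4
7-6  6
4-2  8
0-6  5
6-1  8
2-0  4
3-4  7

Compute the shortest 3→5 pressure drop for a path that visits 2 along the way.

Best 3 to 2: 3 → 4 → 2 costing 15
Best 2 to 5: 2 → 0 → 6 → 7 → 5 costing 18
Total via 2: 15 + 18 = 33 kPa.

33 kPa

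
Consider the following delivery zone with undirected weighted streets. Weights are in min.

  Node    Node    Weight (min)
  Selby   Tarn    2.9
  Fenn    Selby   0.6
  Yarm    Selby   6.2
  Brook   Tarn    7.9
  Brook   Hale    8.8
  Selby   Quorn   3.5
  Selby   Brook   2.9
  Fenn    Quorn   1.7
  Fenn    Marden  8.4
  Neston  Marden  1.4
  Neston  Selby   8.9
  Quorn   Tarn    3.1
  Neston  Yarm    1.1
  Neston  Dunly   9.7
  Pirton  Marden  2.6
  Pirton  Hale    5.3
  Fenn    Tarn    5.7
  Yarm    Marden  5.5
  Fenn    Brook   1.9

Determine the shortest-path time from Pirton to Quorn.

12.7 min

Compare a few routes:
Pirton → Marden → Neston → Yarm → Selby → Fenn → Quorn: 2.6+1.4+1.1+6.2+0.6+1.7 = 13.6
Pirton → Marden → Fenn → Quorn: 2.6+8.4+1.7 = 12.7
Cheapest is Pirton → Marden → Fenn → Quorn at 12.7 min.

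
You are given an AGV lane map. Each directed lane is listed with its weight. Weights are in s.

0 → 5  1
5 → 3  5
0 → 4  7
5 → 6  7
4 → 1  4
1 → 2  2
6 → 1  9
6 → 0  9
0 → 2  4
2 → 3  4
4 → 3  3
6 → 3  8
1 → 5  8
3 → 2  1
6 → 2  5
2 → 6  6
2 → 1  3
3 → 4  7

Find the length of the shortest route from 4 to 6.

Settle nodes by increasing distance from 4:
4: 0
3: 3  (via 4)
1: 4  (via 4)
2: 4  (via 3)
6: 10  (via 2)
Shortest route: 4–3–2–6 = 10 s.

10 s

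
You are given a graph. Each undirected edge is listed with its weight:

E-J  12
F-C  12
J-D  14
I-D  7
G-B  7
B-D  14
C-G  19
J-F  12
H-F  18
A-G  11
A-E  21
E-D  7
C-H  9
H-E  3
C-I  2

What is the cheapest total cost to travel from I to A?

Enumerating some paths:
I - C - G - A: 2+19+11 = 32
I - C - H - E - A: 2+9+3+21 = 35
I - D - E - A: 7+7+21 = 35
I - D - B - G - A: 7+14+7+11 = 39
The minimum is 32 via I - C - G - A.

32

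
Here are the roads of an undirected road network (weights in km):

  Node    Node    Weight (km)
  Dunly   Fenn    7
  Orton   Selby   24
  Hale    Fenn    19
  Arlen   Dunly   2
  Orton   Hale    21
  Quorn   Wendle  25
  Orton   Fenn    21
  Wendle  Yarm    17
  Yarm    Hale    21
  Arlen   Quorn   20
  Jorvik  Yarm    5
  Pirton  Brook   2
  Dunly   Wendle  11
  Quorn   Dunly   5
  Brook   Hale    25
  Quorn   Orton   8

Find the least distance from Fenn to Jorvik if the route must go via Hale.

45 km

Best Fenn to Hale: Fenn–Hale costing 19
Shortest Hale→Jorvik: Hale–Yarm–Jorvik = 26
Total via Hale: 19 + 26 = 45 km.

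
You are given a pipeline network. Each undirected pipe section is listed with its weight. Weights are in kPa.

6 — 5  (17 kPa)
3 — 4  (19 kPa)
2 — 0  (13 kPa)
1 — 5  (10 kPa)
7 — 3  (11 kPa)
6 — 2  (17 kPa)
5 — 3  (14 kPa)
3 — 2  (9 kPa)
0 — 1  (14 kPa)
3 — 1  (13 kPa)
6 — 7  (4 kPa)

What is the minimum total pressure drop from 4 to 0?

Running Dijkstra from 4:
4: 0
3: 19  (via 4)
2: 28  (via 3)
7: 30  (via 3)
1: 32  (via 3)
5: 33  (via 3)
6: 34  (via 7)
0: 41  (via 2)
Shortest route: 4 → 3 → 2 → 0 = 41 kPa.

41 kPa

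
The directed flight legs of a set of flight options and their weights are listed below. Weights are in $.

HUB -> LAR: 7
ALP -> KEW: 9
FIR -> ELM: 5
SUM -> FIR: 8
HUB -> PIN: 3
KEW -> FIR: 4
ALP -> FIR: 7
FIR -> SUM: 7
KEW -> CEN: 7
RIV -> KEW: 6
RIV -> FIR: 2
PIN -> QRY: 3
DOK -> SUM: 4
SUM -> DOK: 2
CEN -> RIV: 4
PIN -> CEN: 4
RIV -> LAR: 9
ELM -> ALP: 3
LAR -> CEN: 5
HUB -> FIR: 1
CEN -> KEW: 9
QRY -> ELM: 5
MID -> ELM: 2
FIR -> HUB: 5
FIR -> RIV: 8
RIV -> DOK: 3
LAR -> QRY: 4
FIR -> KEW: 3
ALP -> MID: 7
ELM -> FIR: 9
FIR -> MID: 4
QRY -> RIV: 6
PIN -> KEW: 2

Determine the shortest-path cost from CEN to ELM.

$11

Settle nodes by increasing distance from CEN:
CEN: 0
RIV: 4  (via CEN)
FIR: 6  (via RIV)
DOK: 7  (via RIV)
KEW: 9  (via CEN)
MID: 10  (via FIR)
HUB: 11  (via FIR)
SUM: 11  (via DOK)
ELM: 11  (via FIR)
Shortest route: CEN–RIV–FIR–ELM = $11.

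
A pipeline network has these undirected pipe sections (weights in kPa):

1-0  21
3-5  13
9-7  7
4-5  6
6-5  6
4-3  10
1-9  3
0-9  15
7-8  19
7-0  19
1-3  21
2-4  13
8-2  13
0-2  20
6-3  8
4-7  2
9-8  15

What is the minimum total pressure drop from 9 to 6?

Settle nodes by increasing distance from 9:
9: 0
1: 3  (via 9)
7: 7  (via 9)
4: 9  (via 7)
0: 15  (via 9)
5: 15  (via 4)
8: 15  (via 9)
3: 19  (via 4)
6: 21  (via 5)
Shortest route: 9–7–4–5–6 = 21 kPa.

21 kPa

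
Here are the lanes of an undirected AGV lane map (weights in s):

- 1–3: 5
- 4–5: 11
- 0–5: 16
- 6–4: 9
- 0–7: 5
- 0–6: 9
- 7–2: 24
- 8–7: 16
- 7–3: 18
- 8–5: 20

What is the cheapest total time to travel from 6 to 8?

30 s

Compare a few routes:
6 - 4 - 5 - 8: 9+11+20 = 40
6 - 0 - 7 - 8: 9+5+16 = 30
6 - 0 - 5 - 8: 9+16+20 = 45
6 - 4 - 5 - 0 - 7 - 8: 9+11+16+5+16 = 57
The minimum is 30 s via 6 - 0 - 7 - 8.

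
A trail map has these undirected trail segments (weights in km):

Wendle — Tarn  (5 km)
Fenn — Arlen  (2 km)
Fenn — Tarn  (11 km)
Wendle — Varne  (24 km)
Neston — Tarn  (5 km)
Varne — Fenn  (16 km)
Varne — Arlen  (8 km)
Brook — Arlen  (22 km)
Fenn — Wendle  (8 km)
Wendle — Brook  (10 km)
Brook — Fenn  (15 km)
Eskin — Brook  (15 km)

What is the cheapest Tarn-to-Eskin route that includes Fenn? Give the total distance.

41 km

Shortest Tarn→Fenn: Tarn → Fenn = 11
Best Fenn to Eskin: Fenn → Brook → Eskin costing 30
Total via Fenn: 11 + 30 = 41 km.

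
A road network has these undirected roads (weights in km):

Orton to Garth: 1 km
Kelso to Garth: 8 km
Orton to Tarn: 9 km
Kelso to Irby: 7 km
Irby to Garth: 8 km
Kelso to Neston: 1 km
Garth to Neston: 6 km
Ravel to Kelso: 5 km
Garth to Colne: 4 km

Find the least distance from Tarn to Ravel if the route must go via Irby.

Shortest Tarn→Irby: Tarn → Orton → Garth → Irby = 18
Best Irby to Ravel: Irby → Kelso → Ravel costing 12
Total via Irby: 18 + 12 = 30 km.

30 km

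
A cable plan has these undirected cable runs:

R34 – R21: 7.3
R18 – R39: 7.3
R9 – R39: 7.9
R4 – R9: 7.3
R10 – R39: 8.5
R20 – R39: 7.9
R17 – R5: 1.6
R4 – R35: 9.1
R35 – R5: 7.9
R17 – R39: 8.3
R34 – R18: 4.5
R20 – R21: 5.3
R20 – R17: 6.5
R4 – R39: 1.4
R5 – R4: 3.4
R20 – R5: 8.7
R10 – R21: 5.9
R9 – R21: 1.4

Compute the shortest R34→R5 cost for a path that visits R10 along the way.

26.5

Best R34 to R10: R34 → R21 → R10 costing 13.2
Shortest R10→R5: R10 → R39 → R4 → R5 = 13.3
Total via R10: 13.2 + 13.3 = 26.5.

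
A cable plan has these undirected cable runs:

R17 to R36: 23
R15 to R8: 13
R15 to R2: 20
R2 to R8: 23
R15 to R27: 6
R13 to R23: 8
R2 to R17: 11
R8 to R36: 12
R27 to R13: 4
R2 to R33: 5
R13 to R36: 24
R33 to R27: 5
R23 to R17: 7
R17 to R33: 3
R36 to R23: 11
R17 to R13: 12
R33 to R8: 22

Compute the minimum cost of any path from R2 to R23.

15

Shortest distances from R2:
R2: 0
R33: 5  (via R2)
R17: 8  (via R33)
R27: 10  (via R33)
R13: 14  (via R27)
R23: 15  (via R17)
Shortest route: R2–R33–R17–R23 = 15.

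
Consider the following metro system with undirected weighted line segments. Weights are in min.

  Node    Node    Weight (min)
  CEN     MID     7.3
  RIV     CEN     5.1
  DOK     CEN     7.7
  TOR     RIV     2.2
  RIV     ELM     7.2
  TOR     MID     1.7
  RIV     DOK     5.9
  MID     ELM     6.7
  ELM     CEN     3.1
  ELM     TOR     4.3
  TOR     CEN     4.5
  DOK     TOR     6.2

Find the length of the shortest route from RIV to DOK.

5.9 min

Shortest distances from RIV:
RIV: 0
TOR: 2.2  (via RIV)
MID: 3.9  (via TOR)
CEN: 5.1  (via RIV)
DOK: 5.9  (via RIV)
Shortest route: RIV → DOK = 5.9 min.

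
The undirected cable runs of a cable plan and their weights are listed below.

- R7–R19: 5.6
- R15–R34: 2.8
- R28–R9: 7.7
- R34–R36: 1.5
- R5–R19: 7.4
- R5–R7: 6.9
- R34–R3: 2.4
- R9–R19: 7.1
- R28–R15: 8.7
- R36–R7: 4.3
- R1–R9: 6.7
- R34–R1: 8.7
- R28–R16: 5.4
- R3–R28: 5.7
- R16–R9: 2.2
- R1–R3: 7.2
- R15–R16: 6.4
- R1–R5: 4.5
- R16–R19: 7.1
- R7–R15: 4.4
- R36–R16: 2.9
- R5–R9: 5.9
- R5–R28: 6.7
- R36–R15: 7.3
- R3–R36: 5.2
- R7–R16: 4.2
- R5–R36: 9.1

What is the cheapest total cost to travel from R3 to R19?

Settle nodes by increasing distance from R3:
R3: 0
R34: 2.4  (via R3)
R36: 3.9  (via R34)
R15: 5.2  (via R34)
R28: 5.7  (via R3)
R16: 6.8  (via R36)
R1: 7.2  (via R3)
R7: 8.2  (via R36)
R9: 9  (via R16)
R5: 11.7  (via R1)
R19: 13.8  (via R7)
Shortest route: R3–R34–R36–R7–R19 = 13.8.

13.8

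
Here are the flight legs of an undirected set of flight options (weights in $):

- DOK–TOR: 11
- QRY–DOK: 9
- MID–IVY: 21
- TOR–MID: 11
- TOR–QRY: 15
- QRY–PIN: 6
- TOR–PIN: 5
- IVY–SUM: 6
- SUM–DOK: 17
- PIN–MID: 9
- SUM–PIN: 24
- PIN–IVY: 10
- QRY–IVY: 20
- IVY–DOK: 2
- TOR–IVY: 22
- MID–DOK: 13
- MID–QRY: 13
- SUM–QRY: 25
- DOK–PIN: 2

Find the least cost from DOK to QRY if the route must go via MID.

Shortest DOK→MID: DOK → PIN → MID = 11
Best MID to QRY: MID → QRY costing 13
Total via MID: 11 + 13 = $24.

$24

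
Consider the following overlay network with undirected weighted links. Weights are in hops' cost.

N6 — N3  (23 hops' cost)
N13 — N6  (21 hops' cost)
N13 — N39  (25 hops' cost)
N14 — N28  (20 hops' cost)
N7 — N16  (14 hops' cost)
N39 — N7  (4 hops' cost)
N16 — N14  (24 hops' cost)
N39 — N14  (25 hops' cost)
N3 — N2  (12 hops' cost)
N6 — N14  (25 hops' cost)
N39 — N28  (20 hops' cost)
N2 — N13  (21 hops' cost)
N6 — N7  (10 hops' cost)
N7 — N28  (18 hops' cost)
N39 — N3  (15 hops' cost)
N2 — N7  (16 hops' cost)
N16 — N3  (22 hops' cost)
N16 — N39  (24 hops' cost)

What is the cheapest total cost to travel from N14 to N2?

Shortest distances from N14:
N14: 0
N28: 20  (via N14)
N16: 24  (via N14)
N6: 25  (via N14)
N39: 25  (via N14)
N7: 29  (via N39)
N3: 40  (via N39)
N2: 45  (via N7)
Shortest route: N14–N39–N7–N2 = 45 hops' cost.

45 hops' cost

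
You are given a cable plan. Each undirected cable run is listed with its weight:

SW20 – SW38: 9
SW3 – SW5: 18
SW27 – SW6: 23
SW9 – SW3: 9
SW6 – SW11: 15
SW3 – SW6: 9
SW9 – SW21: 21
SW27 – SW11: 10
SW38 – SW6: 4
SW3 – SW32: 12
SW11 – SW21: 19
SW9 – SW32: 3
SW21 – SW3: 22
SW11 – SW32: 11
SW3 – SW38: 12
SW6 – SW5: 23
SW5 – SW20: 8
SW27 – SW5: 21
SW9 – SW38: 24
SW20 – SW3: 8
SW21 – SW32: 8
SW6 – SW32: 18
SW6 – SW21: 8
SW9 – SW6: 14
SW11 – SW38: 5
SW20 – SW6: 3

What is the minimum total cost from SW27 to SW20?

Shortest distances from SW27:
SW27: 0
SW11: 10  (via SW27)
SW38: 15  (via SW11)
SW6: 19  (via SW38)
SW32: 21  (via SW11)
SW5: 21  (via SW27)
SW20: 22  (via SW6)
Shortest route: SW27 → SW11 → SW38 → SW6 → SW20 = 22.

22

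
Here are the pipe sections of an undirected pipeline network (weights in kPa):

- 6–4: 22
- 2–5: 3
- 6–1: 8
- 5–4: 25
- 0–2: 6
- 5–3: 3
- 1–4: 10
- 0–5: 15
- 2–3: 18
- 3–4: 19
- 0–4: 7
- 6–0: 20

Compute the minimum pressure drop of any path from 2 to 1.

Compare a few routes:
2–5–0–4–1: 3+15+7+10 = 35
2–0–6–1: 6+20+8 = 34
2–0–4–1: 6+7+10 = 23
2–5–3–4–1: 3+3+19+10 = 35
The minimum is 23 kPa via 2–0–4–1.

23 kPa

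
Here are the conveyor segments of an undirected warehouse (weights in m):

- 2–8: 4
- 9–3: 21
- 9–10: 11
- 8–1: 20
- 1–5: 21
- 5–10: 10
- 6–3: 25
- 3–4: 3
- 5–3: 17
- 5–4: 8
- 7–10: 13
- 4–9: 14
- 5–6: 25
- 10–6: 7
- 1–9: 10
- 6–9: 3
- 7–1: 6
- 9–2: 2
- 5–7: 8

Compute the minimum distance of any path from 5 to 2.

22 m

Enumerating some paths:
5 → 10 → 9 → 2: 10+11+2 = 23
5 → 10 → 6 → 9 → 2: 10+7+3+2 = 22
Cheapest is 5 → 10 → 6 → 9 → 2 at 22 m.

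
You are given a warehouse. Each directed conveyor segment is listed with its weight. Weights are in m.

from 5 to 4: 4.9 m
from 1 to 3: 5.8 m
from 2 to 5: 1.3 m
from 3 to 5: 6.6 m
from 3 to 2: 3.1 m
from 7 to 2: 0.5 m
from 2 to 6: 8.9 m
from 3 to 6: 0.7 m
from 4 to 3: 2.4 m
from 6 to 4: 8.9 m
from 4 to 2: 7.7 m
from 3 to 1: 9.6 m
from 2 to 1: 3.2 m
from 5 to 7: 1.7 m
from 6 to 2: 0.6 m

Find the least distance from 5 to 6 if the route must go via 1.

11.9 m

Best 5 to 1: 5–7–2–1 costing 5.4
Shortest 1→6: 1–3–6 = 6.5
Total via 1: 5.4 + 6.5 = 11.9 m.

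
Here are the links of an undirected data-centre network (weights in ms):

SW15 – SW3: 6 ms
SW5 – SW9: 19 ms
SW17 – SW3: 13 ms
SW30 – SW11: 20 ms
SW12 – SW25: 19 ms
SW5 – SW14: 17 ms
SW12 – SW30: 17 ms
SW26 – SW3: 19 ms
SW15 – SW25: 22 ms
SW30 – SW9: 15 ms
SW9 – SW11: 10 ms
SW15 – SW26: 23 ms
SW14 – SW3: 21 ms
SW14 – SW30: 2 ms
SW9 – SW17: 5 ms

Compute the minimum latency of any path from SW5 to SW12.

36 ms

Candidate routes:
SW5 → SW14 → SW30 → SW12: 17+2+17 = 36
SW5 → SW9 → SW30 → SW12: 19+15+17 = 51
Cheapest is SW5 → SW14 → SW30 → SW12 at 36 ms.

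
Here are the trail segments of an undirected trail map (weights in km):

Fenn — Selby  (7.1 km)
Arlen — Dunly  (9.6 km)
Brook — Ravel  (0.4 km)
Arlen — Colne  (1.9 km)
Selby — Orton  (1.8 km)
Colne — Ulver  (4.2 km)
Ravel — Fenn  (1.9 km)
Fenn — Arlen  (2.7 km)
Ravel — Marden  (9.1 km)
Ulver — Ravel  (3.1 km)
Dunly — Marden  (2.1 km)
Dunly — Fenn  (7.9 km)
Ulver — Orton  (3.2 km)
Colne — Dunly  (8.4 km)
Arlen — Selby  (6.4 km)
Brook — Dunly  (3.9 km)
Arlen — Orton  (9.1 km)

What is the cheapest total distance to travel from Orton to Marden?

Running Dijkstra from Orton:
Orton: 0
Selby: 1.8  (via Orton)
Ulver: 3.2  (via Orton)
Ravel: 6.3  (via Ulver)
Brook: 6.7  (via Ravel)
Colne: 7.4  (via Ulver)
Fenn: 8.2  (via Ravel)
Arlen: 8.2  (via Selby)
Dunly: 10.6  (via Brook)
Marden: 12.7  (via Dunly)
Shortest route: Orton → Ulver → Ravel → Brook → Dunly → Marden = 12.7 km.

12.7 km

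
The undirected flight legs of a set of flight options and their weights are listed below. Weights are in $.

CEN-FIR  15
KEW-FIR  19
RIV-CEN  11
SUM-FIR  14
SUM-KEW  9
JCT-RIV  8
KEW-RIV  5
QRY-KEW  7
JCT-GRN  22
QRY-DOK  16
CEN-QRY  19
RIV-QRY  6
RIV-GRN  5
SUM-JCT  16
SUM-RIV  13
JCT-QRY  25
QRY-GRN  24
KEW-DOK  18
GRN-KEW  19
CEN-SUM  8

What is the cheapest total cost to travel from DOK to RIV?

$22

Enumerating some paths:
DOK → KEW → RIV: 18+5 = 23
DOK → QRY → RIV: 16+6 = 22
The minimum is $22 via DOK → QRY → RIV.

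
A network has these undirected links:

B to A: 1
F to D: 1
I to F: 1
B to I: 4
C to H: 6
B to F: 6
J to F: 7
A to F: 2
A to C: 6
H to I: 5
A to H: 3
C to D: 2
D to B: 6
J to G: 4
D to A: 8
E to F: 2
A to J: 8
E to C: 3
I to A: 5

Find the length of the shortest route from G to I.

12

Candidate routes:
G - J - A - F - I: 4+8+2+1 = 15
G - J - A - B - I: 4+8+1+4 = 17
G - J - F - I: 4+7+1 = 12
The minimum is 12 via G - J - F - I.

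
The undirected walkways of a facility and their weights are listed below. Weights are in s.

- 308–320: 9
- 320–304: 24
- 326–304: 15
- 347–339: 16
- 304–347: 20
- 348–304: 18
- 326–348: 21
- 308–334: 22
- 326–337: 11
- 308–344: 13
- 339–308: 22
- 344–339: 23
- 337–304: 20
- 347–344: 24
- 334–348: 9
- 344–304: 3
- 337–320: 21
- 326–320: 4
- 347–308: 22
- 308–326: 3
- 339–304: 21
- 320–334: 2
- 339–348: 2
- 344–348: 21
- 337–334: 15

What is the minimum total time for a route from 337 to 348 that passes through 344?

Best 337 to 344: 337 → 304 → 344 costing 23
Best 344 to 348: 344 → 348 costing 21
Total via 344: 23 + 21 = 44 s.

44 s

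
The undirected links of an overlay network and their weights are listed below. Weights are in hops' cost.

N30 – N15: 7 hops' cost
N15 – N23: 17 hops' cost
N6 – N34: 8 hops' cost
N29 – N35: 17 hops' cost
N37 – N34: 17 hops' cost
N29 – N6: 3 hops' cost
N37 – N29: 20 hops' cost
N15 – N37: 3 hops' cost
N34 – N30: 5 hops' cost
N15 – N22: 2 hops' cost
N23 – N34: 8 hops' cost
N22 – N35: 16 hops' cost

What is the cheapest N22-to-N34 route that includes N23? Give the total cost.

27 hops' cost

Shortest N22→N23: N22–N15–N23 = 19
Best N23 to N34: N23–N34 costing 8
Total via N23: 19 + 8 = 27 hops' cost.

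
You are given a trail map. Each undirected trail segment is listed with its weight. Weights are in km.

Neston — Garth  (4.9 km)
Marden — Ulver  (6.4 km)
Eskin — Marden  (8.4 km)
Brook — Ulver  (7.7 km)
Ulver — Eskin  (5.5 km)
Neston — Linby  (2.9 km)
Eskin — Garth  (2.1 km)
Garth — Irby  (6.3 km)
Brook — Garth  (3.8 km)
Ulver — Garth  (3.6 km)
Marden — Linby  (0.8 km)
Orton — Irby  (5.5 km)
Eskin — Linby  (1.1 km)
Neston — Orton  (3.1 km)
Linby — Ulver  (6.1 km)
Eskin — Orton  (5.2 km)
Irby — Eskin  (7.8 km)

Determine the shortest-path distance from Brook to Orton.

Running Dijkstra from Brook:
Brook: 0
Garth: 3.8  (via Brook)
Eskin: 5.9  (via Garth)
Linby: 7  (via Eskin)
Ulver: 7.4  (via Garth)
Marden: 7.8  (via Linby)
Neston: 8.7  (via Garth)
Irby: 10.1  (via Garth)
Orton: 11.1  (via Eskin)
Shortest route: Brook → Garth → Eskin → Orton = 11.1 km.

11.1 km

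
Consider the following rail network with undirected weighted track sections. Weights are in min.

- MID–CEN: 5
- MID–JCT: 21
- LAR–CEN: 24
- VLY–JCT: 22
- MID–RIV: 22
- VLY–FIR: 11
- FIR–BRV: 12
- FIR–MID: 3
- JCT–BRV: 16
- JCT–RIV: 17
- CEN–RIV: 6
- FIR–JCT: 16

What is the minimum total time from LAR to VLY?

43 min

Settle nodes by increasing distance from LAR:
LAR: 0
CEN: 24  (via LAR)
MID: 29  (via CEN)
RIV: 30  (via CEN)
FIR: 32  (via MID)
VLY: 43  (via FIR)
Shortest route: LAR–CEN–MID–FIR–VLY = 43 min.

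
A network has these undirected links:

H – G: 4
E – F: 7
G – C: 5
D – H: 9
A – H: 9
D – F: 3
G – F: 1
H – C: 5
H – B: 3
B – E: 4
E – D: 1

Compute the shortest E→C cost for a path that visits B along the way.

Best E to B: E–B costing 4
Shortest B→C: B–H–C = 8
Total via B: 4 + 8 = 12.

12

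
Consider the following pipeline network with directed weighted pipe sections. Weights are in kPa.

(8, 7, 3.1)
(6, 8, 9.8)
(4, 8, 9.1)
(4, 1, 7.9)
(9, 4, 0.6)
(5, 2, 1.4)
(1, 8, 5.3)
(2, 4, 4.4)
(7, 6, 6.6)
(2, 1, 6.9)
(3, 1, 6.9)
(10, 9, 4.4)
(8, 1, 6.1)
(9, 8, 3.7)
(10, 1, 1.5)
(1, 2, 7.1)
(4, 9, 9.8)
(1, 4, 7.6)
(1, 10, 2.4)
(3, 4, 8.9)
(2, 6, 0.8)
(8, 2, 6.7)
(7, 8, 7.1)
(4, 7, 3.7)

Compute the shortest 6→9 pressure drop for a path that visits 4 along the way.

Shortest 6→4: 6–8–2–4 = 20.9
Best 4 to 9: 4–9 costing 9.8
Total via 4: 20.9 + 9.8 = 30.7 kPa.

30.7 kPa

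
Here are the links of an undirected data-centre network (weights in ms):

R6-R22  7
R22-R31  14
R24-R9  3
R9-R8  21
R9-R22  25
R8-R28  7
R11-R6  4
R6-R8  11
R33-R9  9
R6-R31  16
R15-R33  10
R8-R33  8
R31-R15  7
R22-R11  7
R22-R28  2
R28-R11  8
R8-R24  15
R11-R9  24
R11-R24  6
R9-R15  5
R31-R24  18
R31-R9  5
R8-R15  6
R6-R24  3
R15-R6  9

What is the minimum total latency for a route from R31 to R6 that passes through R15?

16 ms

Shortest R31→R15: R31 → R15 = 7
Best R15 to R6: R15 → R6 costing 9
Total via R15: 7 + 9 = 16 ms.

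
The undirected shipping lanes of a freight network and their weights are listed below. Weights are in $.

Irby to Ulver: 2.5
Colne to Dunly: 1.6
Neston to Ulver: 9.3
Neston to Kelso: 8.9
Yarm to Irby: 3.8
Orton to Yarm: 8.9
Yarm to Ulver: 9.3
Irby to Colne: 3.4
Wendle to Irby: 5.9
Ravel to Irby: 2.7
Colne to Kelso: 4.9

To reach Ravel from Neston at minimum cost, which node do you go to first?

Ulver

Enumerating some paths:
Neston–Kelso–Colne–Irby–Ravel: 8.9+4.9+3.4+2.7 = 19.9
Neston–Ulver–Irby–Ravel: 9.3+2.5+2.7 = 14.5
The minimum is $14.5 via Neston–Ulver–Irby–Ravel.
So from Neston the first move is to Ulver.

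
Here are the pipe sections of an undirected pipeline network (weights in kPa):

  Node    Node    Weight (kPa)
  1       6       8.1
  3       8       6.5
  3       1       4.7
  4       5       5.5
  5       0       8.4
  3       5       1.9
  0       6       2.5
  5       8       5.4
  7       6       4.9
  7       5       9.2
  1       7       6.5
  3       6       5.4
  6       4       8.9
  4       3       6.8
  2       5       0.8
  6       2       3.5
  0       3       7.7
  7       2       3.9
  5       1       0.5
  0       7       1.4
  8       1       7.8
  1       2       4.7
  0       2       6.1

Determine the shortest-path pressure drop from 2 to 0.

Settle nodes by increasing distance from 2:
2: 0
5: 0.8  (via 2)
1: 1.3  (via 5)
3: 2.7  (via 5)
6: 3.5  (via 2)
7: 3.9  (via 2)
0: 5.3  (via 7)
Shortest route: 2–7–0 = 5.3 kPa.

5.3 kPa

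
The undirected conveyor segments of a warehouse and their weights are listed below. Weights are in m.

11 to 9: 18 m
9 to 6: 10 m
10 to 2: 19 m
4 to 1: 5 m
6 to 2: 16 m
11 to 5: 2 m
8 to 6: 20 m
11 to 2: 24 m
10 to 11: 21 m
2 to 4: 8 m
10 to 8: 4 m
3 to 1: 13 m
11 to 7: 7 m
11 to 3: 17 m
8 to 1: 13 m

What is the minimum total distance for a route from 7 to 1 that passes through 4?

44 m

Shortest 7→4: 7 → 11 → 2 → 4 = 39
Best 4 to 1: 4 → 1 costing 5
Total via 4: 39 + 5 = 44 m.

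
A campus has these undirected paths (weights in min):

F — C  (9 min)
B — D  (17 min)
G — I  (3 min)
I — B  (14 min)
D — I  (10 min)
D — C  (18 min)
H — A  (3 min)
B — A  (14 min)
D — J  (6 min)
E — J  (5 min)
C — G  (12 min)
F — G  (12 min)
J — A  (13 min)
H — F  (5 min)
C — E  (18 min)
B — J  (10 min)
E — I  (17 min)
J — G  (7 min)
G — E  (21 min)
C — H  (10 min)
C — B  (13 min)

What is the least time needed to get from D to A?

19 min

Enumerating some paths:
D–J–B–A: 6+10+14 = 30
D–J–A: 6+13 = 19
Cheapest is D–J–A at 19 min.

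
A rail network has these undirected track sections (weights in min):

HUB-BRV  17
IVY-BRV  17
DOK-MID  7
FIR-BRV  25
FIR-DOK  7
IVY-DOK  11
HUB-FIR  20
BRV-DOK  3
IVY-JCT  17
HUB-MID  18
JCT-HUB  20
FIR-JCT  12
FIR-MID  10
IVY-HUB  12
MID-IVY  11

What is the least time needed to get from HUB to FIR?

20 min

Shortest distances from HUB:
HUB: 0
IVY: 12  (via HUB)
BRV: 17  (via HUB)
MID: 18  (via HUB)
FIR: 20  (via HUB)
Shortest route: HUB–FIR = 20 min.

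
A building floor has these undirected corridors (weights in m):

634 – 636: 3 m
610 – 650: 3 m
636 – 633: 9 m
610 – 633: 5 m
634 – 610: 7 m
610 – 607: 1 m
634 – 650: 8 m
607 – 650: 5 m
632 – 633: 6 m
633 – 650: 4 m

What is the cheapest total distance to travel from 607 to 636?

11 m

Candidate routes:
607–610–634–636: 1+7+3 = 11
607–610–650–634–636: 1+3+8+3 = 15
The minimum is 11 m via 607–610–634–636.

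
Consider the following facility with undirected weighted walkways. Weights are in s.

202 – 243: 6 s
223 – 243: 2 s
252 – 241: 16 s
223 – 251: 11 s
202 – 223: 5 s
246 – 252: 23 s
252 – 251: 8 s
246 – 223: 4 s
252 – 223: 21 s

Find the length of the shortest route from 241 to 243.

37 s

Enumerating some paths:
241 → 252 → 223 → 243: 16+21+2 = 39
241 → 252 → 251 → 223 → 243: 16+8+11+2 = 37
241 → 252 → 246 → 223 → 243: 16+23+4+2 = 45
241 → 252 → 251 → 223 → 202 → 243: 16+8+11+5+6 = 46
The minimum is 37 s via 241 → 252 → 251 → 223 → 243.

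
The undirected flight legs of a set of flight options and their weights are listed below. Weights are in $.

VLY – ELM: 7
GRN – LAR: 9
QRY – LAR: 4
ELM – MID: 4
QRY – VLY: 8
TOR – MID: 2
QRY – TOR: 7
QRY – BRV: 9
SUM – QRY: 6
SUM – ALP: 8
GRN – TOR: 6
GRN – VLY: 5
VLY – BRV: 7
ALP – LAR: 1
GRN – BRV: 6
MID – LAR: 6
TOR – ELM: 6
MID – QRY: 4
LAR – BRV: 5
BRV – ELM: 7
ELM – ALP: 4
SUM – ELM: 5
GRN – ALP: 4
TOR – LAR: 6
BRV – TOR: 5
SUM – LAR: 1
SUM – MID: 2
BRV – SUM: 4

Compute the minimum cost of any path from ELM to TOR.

Candidate routes:
ELM - TOR: 6 = 6
ELM - SUM - MID - TOR: 5+2+2 = 9
Cheapest is ELM - TOR at $6.

$6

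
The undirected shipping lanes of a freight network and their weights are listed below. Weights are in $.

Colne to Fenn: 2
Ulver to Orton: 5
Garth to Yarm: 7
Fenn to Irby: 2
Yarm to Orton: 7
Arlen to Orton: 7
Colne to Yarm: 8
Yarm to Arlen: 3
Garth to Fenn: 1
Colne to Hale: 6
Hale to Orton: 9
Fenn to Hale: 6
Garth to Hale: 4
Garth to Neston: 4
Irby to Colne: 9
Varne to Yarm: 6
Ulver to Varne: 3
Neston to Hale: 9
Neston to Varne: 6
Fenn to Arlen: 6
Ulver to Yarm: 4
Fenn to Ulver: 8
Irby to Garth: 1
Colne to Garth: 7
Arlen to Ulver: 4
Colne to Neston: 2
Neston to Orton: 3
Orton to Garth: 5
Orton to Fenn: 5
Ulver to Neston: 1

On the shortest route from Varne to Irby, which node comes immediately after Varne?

Candidate routes:
Varne - Ulver - Neston - Colne - Fenn - Garth - Irby: 3+1+2+2+1+1 = 10
Varne - Ulver - Neston - Garth - Irby: 3+1+4+1 = 9
Varne - Ulver - Neston - Colne - Fenn - Irby: 3+1+2+2+2 = 10
Cheapest is Varne - Ulver - Neston - Garth - Irby at $9.
So from Varne the first move is to Ulver.

Ulver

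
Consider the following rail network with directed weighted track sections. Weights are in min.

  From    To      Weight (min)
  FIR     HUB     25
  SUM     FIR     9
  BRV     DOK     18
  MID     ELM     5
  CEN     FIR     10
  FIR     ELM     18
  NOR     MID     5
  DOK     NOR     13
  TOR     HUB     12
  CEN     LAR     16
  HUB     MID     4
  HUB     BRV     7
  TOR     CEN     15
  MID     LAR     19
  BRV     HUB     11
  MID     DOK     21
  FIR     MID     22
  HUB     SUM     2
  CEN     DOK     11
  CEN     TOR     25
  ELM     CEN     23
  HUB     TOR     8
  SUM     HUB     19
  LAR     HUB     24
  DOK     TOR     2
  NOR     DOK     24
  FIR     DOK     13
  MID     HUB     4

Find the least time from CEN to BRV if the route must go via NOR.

40 min

Best CEN to NOR: CEN–DOK–NOR costing 24
Best NOR to BRV: NOR–MID–HUB–BRV costing 16
Total via NOR: 24 + 16 = 40 min.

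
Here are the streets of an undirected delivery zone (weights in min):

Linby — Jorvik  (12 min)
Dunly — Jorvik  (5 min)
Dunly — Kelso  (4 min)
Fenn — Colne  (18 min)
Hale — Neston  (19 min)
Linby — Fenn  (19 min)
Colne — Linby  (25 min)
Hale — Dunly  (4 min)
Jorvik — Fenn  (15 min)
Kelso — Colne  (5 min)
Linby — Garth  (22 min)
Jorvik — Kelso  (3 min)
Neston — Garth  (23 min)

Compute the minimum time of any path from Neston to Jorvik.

28 min

Running Dijkstra from Neston:
Neston: 0
Hale: 19  (via Neston)
Garth: 23  (via Neston)
Dunly: 23  (via Hale)
Kelso: 27  (via Dunly)
Jorvik: 28  (via Dunly)
Shortest route: Neston–Hale–Dunly–Jorvik = 28 min.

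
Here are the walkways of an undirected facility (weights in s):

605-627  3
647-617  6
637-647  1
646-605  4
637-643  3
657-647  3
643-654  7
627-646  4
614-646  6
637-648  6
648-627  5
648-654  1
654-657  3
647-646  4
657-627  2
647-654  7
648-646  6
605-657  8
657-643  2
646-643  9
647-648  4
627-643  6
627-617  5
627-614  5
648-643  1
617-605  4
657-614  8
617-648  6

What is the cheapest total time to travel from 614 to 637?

Running Dijkstra from 614:
614: 0
627: 5  (via 614)
646: 6  (via 614)
657: 7  (via 627)
605: 8  (via 627)
643: 9  (via 657)
647: 10  (via 646)
654: 10  (via 657)
648: 10  (via 627)
617: 10  (via 627)
637: 11  (via 647)
Shortest route: 614–646–647–637 = 11 s.

11 s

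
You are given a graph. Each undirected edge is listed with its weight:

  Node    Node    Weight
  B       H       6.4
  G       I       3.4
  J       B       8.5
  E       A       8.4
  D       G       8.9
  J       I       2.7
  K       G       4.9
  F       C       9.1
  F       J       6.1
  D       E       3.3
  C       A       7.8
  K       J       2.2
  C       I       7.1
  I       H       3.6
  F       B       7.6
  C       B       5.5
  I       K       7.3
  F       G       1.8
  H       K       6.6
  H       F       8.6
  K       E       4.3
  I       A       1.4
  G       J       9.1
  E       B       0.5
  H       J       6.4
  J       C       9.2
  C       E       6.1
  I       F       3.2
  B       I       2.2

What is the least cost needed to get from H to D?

Settle nodes by increasing distance from H:
H: 0
I: 3.6  (via H)
A: 5  (via I)
B: 5.8  (via I)
E: 6.3  (via B)
J: 6.3  (via I)
K: 6.6  (via H)
F: 6.8  (via I)
G: 7  (via I)
D: 9.6  (via E)
Shortest route: H–I–B–E–D = 9.6.

9.6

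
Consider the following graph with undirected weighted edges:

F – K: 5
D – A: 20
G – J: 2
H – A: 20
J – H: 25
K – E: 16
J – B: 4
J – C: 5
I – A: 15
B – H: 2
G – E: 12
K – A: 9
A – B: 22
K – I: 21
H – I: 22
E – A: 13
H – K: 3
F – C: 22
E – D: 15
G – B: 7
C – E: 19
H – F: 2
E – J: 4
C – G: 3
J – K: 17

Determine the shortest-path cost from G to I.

30

Running Dijkstra from G:
G: 0
J: 2  (via G)
C: 3  (via G)
B: 6  (via J)
E: 6  (via J)
H: 8  (via B)
F: 10  (via H)
K: 11  (via H)
A: 19  (via E)
D: 21  (via E)
I: 30  (via H)
Shortest route: G → J → B → H → I = 30.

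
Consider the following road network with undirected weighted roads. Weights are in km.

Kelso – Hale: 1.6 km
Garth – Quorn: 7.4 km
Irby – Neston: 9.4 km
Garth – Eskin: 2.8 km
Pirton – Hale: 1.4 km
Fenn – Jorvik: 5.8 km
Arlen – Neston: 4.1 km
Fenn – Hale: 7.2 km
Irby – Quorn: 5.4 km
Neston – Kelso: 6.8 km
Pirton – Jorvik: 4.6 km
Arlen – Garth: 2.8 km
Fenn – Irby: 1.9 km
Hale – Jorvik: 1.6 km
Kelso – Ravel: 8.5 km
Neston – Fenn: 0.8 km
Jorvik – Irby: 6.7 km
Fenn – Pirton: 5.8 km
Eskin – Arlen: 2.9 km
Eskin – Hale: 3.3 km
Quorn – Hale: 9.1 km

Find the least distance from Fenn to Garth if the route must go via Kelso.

Shortest Fenn→Kelso: Fenn–Neston–Kelso = 7.6
Shortest Kelso→Garth: Kelso–Hale–Eskin–Garth = 7.7
Total via Kelso: 7.6 + 7.7 = 15.3 km.

15.3 km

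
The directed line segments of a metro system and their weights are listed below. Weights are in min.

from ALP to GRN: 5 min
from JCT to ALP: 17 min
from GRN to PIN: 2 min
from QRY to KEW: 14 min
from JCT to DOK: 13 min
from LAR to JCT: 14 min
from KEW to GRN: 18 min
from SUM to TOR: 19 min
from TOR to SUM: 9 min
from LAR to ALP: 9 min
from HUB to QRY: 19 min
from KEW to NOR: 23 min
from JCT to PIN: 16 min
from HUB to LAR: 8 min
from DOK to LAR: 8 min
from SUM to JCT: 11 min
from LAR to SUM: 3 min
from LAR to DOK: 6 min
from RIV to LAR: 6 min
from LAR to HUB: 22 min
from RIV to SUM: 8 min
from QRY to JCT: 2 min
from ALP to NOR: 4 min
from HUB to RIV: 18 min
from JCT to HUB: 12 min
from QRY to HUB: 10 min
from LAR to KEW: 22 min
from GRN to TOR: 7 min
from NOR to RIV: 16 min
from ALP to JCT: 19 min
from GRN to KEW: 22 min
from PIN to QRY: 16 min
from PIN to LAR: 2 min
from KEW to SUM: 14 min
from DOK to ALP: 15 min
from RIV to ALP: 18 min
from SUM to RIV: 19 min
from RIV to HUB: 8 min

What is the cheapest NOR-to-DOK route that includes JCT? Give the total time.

Best NOR to JCT: NOR → RIV → SUM → JCT costing 35
Best JCT to DOK: JCT → DOK costing 13
Total via JCT: 35 + 13 = 48 min.

48 min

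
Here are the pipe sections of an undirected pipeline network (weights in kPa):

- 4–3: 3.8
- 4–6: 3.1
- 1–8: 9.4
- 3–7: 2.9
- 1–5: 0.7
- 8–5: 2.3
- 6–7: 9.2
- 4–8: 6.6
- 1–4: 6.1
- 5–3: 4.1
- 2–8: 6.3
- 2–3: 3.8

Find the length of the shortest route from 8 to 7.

9.3 kPa

Compare a few routes:
8 - 2 - 3 - 7: 6.3+3.8+2.9 = 13
8 - 5 - 3 - 7: 2.3+4.1+2.9 = 9.3
The minimum is 9.3 kPa via 8 - 5 - 3 - 7.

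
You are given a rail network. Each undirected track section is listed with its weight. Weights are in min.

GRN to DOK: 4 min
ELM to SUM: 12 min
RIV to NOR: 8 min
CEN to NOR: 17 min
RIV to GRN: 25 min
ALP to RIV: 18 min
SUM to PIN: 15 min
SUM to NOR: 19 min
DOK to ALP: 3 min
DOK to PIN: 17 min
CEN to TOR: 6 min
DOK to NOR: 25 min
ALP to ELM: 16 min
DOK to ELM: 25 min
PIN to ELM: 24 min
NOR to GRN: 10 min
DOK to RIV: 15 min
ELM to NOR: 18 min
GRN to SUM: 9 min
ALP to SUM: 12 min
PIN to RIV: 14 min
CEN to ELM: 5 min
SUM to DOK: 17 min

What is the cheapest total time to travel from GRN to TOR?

32 min

Settle nodes by increasing distance from GRN:
GRN: 0
DOK: 4  (via GRN)
ALP: 7  (via DOK)
SUM: 9  (via GRN)
NOR: 10  (via GRN)
RIV: 18  (via NOR)
PIN: 21  (via DOK)
ELM: 21  (via SUM)
CEN: 26  (via ELM)
TOR: 32  (via CEN)
Shortest route: GRN–SUM–ELM–CEN–TOR = 32 min.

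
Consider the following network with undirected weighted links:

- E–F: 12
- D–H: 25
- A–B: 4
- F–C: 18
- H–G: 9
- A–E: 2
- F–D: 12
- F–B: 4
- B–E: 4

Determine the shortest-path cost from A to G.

Settle nodes by increasing distance from A:
A: 0
E: 2  (via A)
B: 4  (via A)
F: 8  (via B)
D: 20  (via F)
C: 26  (via F)
H: 45  (via D)
G: 54  (via H)
Shortest route: A → B → F → D → H → G = 54.

54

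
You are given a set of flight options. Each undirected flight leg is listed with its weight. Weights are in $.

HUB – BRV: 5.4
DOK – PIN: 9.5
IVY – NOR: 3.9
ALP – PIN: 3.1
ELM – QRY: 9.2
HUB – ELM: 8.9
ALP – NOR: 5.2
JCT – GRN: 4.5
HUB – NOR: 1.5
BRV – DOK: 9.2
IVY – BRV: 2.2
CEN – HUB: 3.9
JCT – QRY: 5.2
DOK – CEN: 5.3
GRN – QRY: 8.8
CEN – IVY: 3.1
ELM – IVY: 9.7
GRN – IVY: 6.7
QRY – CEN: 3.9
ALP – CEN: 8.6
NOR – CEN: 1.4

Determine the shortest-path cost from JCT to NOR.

Compare a few routes:
JCT - QRY - CEN - NOR: 5.2+3.9+1.4 = 10.5
JCT - QRY - CEN - HUB - NOR: 5.2+3.9+3.9+1.5 = 14.5
The minimum is $10.5 via JCT - QRY - CEN - NOR.

$10.5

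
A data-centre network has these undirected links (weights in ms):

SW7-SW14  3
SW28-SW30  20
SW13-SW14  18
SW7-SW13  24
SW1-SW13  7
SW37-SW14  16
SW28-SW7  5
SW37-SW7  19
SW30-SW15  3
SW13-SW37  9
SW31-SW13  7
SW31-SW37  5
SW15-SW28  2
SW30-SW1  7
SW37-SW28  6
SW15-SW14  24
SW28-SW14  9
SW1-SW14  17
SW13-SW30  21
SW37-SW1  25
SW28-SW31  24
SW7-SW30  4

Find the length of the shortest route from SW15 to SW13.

17 ms

Settle nodes by increasing distance from SW15:
SW15: 0
SW28: 2  (via SW15)
SW30: 3  (via SW15)
SW7: 7  (via SW28)
SW37: 8  (via SW28)
SW14: 10  (via SW7)
SW1: 10  (via SW30)
SW31: 13  (via SW37)
SW13: 17  (via SW37)
Shortest route: SW15–SW28–SW37–SW13 = 17 ms.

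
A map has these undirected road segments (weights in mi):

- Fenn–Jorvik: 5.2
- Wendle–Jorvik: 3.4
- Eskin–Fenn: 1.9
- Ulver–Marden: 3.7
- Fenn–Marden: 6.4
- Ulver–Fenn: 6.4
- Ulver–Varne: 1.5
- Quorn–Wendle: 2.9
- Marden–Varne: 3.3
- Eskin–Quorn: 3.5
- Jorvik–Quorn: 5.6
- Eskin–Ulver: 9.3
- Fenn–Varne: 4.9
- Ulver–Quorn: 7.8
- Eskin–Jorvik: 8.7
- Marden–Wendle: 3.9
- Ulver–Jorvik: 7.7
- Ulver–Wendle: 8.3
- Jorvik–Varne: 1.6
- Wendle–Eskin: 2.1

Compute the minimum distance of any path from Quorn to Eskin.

3.5 mi

Shortest distances from Quorn:
Quorn: 0
Wendle: 2.9  (via Quorn)
Eskin: 3.5  (via Quorn)
Shortest route: Quorn–Eskin = 3.5 mi.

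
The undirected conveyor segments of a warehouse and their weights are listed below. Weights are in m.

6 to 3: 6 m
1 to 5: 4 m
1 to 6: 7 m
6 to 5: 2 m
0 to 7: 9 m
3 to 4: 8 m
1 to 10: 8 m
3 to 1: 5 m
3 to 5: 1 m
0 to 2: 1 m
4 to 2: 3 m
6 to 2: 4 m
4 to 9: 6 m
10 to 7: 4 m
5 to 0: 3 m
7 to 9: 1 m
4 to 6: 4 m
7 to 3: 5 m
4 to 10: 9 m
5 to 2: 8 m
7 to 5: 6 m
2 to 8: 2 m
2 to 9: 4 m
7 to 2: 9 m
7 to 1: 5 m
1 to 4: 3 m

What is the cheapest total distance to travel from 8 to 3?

7 m

Running Dijkstra from 8:
8: 0
2: 2  (via 8)
0: 3  (via 2)
4: 5  (via 2)
5: 6  (via 0)
6: 6  (via 2)
9: 6  (via 2)
3: 7  (via 5)
Shortest route: 8–2–0–5–3 = 7 m.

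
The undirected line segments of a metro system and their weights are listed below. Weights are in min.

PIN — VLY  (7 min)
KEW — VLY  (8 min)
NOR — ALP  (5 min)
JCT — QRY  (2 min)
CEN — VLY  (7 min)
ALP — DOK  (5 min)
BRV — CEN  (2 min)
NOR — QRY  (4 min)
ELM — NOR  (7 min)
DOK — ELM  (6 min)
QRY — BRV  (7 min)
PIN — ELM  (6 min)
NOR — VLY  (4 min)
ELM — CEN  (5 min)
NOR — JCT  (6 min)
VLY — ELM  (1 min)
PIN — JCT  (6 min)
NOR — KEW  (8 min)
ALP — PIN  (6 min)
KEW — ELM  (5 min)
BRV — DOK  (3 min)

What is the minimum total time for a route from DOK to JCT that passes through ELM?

17 min

Shortest DOK→ELM: DOK → ELM = 6
Shortest ELM→JCT: ELM → VLY → NOR → JCT = 11
Total via ELM: 6 + 11 = 17 min.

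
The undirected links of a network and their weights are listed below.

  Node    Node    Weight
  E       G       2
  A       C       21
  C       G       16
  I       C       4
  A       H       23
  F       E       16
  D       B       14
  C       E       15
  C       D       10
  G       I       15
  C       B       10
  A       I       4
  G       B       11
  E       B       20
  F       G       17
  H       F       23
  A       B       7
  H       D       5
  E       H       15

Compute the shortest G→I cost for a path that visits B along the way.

Best G to B: G–B costing 11
Best B to I: B–A–I costing 11
Total via B: 11 + 11 = 22.

22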